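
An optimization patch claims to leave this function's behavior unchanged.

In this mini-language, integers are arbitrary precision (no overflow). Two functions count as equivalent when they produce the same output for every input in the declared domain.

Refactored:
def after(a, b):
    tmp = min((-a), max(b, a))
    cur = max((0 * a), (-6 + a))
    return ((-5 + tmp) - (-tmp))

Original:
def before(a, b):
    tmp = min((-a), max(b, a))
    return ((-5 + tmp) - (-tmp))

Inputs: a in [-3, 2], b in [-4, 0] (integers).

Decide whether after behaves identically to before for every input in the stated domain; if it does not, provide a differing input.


This is a faithful refactor — local variable names differ, and statement counts differ, and arithmetic usage differs, and min/max/abs usage differs, and constant usage differs, but the computed results match everywhere.
Tracing a=2, b=-2: before: tmp becomes -2; next final value -9 | after: tmp becomes -2; next cur becomes 0; next final value -9 — matching result -9.
Checked all 30 inputs in the declared domain: the outputs agree on every one.
verdict: equivalent


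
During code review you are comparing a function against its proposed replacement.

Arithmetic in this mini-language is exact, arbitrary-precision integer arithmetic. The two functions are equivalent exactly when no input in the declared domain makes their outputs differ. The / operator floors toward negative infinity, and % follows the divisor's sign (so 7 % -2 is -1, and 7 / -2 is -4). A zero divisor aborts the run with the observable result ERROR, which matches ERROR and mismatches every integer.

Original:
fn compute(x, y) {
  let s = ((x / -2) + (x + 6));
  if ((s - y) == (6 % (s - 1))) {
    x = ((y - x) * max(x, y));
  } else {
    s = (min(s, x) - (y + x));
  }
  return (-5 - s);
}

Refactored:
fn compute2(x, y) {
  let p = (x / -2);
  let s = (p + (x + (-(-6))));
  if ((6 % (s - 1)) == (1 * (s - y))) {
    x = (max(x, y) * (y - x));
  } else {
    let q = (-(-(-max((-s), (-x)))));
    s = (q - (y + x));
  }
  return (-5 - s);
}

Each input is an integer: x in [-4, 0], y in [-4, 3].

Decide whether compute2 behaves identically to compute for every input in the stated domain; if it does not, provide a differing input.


Reading the diff, among the changes: arithmetic usage differs; constant usage differs; min/max/abs usage differs; local variable names differ; statement counts differ.
Tracing x=-1, y=-2: compute: s=5, then ((s - y) == (6 % (s - 1))) is false, then s=2, then returns -7 | compute2: p=0, then s=5, then ((6 % (s - 1)) == (1 * (s - y))) is false, then q=-1, then s=2, then returns -7 — matching result -7.
Across all 40 domain points the two functions coincide.
verdict: equivalent


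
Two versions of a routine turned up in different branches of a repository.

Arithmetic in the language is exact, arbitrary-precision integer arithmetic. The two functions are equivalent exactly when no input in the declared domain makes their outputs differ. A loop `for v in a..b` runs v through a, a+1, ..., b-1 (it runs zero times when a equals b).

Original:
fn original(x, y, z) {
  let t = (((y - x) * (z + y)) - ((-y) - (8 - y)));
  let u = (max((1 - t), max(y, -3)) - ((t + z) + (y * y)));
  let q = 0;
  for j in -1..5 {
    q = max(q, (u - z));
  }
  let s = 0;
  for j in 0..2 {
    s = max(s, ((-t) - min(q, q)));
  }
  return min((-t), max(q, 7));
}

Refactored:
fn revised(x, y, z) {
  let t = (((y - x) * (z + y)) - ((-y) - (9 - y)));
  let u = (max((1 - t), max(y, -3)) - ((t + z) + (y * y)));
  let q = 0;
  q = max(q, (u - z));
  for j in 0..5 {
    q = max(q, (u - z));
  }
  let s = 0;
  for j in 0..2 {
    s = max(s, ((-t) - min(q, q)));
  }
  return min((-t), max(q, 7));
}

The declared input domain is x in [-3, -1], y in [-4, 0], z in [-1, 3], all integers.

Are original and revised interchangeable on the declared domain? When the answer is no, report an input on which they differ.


Run the pair on x=-3, y=-4, z=-1.
original: t := 13 | u := -31 | q := 0 | iter j=-1: | q := 0 | iter j=0: | q := 0 | iter j=1: | q := 0 | iter j=2: | q := 0 | iter j=3: | q := 0 | iter j=4: | q := 0 | s := 0 | iter j=0: | s := 0 | iter j=1: | s := 0 | result -13
revised: t := 14 | u := -32 | q := 0 | q := 0 | iter j=0: | q := 0 | iter j=1: | q := 0 | iter j=2: | q := 0 | iter j=3: | q := 0 | iter j=4: | q := 0 | s := 0 | iter j=0: | s := 0 | iter j=1: | s := 0 | result -14
-13 and -14 differ, so these are not the same function on this domain.
verdict: not equivalent; witness: x=-3, y=-4, z=-1


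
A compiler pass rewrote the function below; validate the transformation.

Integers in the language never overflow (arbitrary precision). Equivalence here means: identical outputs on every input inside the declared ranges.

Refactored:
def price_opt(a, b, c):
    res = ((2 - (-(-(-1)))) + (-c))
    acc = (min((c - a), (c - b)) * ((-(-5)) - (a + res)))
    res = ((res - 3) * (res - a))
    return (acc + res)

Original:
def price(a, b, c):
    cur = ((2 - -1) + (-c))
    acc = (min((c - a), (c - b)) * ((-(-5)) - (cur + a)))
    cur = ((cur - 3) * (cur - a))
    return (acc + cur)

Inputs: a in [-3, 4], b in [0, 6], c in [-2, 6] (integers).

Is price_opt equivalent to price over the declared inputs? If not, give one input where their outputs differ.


Although local variable names differ, 504/504 inputs agree.
verdict: equivalent


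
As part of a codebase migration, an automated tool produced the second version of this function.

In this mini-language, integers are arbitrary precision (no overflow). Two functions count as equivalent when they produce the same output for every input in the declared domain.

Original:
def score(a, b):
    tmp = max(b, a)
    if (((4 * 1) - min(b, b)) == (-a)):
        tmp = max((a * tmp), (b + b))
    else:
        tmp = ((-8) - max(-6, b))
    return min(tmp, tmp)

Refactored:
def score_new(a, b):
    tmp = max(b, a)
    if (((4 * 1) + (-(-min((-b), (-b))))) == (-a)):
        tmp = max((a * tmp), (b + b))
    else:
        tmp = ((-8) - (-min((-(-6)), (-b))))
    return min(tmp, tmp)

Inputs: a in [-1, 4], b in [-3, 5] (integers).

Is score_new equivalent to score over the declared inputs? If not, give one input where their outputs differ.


Equivalent. Whatever the rewrite altered, no input in the stated domain can expose a difference.
Every one of the 54 inputs gives matching results.
As a probe, take a=1, b=5: score runs tmp=5, then (((4 * 1) - min(b, b)) == (-a)) is true, then tmp=10, then returns 10; score_new runs tmp=5, then (((4 * 1) + (-(-min((-b), (-b))))) == (-a)) is true, then tmp=10, then returns 10; both end at 10.
verdict: equivalent


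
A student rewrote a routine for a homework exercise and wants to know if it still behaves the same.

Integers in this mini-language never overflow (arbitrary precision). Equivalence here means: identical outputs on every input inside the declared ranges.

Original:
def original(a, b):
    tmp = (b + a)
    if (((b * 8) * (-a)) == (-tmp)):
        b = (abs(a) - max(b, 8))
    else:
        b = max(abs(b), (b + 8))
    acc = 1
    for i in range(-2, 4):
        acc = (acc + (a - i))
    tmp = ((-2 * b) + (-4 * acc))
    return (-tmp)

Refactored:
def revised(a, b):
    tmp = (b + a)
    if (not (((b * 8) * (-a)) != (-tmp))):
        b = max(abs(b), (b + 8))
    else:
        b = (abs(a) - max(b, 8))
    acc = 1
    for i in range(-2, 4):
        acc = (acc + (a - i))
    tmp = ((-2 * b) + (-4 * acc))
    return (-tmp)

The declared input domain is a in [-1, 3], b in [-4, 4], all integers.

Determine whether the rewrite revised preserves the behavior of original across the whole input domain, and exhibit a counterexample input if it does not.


The rewrite breaks on a=-1, b=-4, where the results are -24 and -46.
original: tmp becomes -5; next (((b * 8) * (-a)) == (-tmp)) evaluates to false; next b becomes 4; next acc becomes 1; next at i=-2:; next acc becomes 2; next at i=-1:; next acc becomes 2; next at i=0:; next acc becomes 1; next at i=1:; next acc becomes -1; next at i=2:; next acc becomes -4; next at i=3:; next acc becomes -8; next tmp becomes 24; next final value -24
revised: tmp becomes -5; next (not (((b * 8) * (-a)) != (-tmp))) evaluates to false; next b becomes -7; next acc becomes 1; next at i=-2:; next acc becomes 2; next at i=-1:; next acc becomes 2; next at i=0:; next acc becomes 1; next at i=1:; next acc becomes -1; next at i=2:; next acc becomes -4; next at i=3:; next acc becomes -8; next tmp becomes 46; next final value -46
verdict: not equivalent; witness: a=-1, b=-4


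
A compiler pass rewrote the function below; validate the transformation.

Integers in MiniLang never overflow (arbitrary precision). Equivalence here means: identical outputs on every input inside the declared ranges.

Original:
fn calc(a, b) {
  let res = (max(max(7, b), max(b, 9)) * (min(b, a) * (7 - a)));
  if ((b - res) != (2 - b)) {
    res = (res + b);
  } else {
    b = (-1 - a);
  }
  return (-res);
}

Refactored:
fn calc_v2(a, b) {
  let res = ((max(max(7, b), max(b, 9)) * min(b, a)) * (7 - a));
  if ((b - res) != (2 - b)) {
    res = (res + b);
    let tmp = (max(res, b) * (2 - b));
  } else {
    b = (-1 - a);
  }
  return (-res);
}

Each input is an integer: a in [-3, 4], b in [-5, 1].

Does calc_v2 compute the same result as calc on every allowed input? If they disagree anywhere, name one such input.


Although statement counts differ; also local variable names differ; also min/max/abs usage differs; also arithmetic usage differs; also constant usage differs, 56/56 inputs agree.
verdict: equivalent


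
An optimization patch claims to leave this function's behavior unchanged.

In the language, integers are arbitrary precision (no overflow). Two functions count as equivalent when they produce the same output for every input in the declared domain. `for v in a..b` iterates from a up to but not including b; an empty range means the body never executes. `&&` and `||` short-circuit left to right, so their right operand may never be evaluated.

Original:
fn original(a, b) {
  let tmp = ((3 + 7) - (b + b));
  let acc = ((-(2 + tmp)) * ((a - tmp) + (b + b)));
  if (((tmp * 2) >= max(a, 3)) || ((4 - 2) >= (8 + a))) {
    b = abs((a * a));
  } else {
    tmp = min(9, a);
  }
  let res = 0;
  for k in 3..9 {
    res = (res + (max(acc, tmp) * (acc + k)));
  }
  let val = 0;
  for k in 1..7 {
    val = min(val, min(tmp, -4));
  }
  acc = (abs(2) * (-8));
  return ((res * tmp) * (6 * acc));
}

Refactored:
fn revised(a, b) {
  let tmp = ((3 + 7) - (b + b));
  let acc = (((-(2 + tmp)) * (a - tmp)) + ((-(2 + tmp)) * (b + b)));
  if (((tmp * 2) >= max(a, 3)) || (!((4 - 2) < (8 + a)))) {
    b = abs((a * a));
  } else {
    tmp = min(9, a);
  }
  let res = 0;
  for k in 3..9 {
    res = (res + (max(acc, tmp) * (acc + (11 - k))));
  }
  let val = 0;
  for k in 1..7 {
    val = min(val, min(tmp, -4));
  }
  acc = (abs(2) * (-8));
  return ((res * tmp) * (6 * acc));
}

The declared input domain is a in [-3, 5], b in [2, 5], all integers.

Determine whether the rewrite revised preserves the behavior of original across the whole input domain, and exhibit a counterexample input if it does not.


Equivalent — the differences include comparison usage differs; also boolean connective usage differs; also arithmetic usage differs; also constant usage differs, yet no declared input distinguishes the two.
As a probe, take a=-3, b=4: original runs tmp=2, then acc=-12, then (((tmp * 2) >= max(a, 3)) || ((4 - 2) >= (8 + a))) is true, then b=9, then res=0, then (k=3), then res=-18, then (k=4), then res=-34, then (k=5), then res=-48, then (k=6), then res=-60, then (k=7), then res=-70, then (k=8), then res=-78, then val=0, then (k=1), then val=-4, then (k=2), then val=-4, then (k=3), then val=-4, then (k=4), then val=-4, then (k=5), then val=-4, then (k=6), then val=-4, then acc=-16, then returns 14976; revised runs tmp=2, then acc=-12, then (((tmp * 2) >= max(a, 3)) || (!((4 - 2) < (8 + a)))) is true, then b=9, then res=0, then (k=3), then res=-8, then (k=4), then res=-18, then (k=5), then res=-30, then (k=6), then res=-44, then (k=7), then res=-60, then (k=8), then res=-78, then val=0, then (k=1), then val=-4, then (k=2), then val=-4, then (k=3), then val=-4, then (k=4), then val=-4, then (k=5), then val=-4, then (k=6), then val=-4, then acc=-16, then returns 14976; both end at 14976.
Sweeping the whole domain (36 inputs) finds no disagreement.
verdict: equivalent


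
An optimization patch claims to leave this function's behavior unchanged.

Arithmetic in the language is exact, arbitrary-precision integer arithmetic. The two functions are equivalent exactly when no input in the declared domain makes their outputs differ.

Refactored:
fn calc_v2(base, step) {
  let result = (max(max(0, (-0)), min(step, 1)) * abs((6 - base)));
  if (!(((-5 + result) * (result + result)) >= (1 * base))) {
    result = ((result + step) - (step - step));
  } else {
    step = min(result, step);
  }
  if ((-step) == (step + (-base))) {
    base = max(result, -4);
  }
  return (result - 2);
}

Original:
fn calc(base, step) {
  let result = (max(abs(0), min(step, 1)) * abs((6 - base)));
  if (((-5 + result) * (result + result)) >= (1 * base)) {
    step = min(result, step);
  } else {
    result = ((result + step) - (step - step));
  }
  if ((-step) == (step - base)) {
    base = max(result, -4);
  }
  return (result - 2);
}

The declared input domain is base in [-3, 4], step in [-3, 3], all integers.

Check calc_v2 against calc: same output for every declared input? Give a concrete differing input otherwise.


The two versions differ — the changes include min/max/abs usage differs; and arithmetic usage differs; and constant usage differs; and boolean connective usage differs.
Spot check at base=2, step=3 — calc: result := 4 | (((-5 + result) * (result + result)) >= (1 * base)): false | result := 7 | ((-step) == (step - base)): false | result 5. calc_v2: result := 4 | (!(((-5 + result) * (result + result)) >= (1 * base))): true | result := 7 | ((-step) == (step + (-base))): false | result 5. Both give 5.
Checked all 56 inputs in the declared domain: the outputs agree on every one.
verdict: equivalent


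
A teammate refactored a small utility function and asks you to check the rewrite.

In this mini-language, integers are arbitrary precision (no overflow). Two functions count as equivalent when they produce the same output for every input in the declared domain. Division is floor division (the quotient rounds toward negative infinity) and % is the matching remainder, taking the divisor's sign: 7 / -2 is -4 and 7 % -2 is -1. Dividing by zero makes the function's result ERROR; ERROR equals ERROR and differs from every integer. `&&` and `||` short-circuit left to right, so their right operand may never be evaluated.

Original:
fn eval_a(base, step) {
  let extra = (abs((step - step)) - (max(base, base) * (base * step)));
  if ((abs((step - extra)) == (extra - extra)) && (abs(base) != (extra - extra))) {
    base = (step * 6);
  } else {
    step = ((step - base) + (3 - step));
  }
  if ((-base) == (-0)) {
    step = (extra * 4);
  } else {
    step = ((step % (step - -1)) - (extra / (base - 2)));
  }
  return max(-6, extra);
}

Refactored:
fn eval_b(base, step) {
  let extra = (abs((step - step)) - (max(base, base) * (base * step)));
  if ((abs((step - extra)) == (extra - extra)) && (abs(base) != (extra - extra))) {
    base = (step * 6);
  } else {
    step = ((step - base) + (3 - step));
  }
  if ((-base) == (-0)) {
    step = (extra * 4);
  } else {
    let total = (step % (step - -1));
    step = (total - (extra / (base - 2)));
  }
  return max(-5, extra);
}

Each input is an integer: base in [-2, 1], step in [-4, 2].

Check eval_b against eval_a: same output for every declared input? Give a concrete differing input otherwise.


There is a counterexample at base=-2, step=2: -6 on one side, -5 on the other.
eval_a: extra := -8 | ((abs((step - extra)) == (extra - extra)) && (abs(base) != (extra - extra))): false | step := 5 | ((-base) == (-0)): false | step := 3 | result -6
eval_b: extra := -8 | ((abs((step - extra)) == (extra - extra)) && (abs(base) != (extra - extra))): false | step := 5 | ((-base) == (-0)): false | total := 5 | step := 3 | result -5
verdict: not equivalent; witness: base=-2, step=2


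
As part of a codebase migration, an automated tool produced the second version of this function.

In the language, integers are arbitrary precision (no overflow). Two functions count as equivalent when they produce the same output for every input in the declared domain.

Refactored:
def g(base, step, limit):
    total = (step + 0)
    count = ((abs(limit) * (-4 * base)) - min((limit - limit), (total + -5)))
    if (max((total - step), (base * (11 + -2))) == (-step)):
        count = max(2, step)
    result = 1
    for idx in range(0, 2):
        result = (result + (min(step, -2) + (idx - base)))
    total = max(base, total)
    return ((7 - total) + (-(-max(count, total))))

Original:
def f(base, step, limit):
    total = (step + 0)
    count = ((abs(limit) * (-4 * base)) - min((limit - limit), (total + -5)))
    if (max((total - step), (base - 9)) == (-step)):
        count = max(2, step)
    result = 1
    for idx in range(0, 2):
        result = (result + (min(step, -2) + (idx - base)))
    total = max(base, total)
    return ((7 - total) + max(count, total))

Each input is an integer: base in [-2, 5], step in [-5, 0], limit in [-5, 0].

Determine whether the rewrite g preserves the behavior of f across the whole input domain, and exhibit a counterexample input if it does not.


Take base=1, step=0, limit=-5.
f: total := 0 | count := -15 | (max((total - step), (base - 9)) == (-step)): true | count := 2 | result := 1 | iter idx=0: | result := -2 | iter idx=1: | result := -4 | total := 1 | result 8
g: total := 0 | count := -15 | (max((total - step), (base * (11 + -2))) == (-step)): false | result := 1 | iter idx=0: | result := -2 | iter idx=1: | result := -4 | total := 1 | result 7
8 against 7: the behavior changed.
verdict: not equivalent; witness: base=1, step=0, limit=-5


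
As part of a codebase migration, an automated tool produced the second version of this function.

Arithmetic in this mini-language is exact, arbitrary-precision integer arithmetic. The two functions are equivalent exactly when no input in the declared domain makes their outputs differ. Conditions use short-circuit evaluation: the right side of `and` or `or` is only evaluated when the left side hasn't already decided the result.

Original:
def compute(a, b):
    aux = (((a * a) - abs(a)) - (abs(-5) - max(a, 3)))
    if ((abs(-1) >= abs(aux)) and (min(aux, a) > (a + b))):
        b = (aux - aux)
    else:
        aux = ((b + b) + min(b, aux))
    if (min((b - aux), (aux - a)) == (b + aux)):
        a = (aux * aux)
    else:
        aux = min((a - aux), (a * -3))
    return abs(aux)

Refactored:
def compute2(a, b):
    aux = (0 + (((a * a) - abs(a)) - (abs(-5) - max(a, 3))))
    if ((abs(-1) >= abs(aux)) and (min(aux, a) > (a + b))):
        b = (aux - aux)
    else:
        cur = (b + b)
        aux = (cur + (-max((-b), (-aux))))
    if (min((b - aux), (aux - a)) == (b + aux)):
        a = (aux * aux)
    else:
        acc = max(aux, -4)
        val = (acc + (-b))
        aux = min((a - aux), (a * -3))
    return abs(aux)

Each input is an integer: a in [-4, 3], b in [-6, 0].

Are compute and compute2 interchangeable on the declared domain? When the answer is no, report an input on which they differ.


Comparing the listings, the differences include: min/max/abs usage differs, arithmetic usage differs, local variable names differ, constant usage differs, statement counts differ.
One worked example (a=-1, b=-5) — compute: aux becomes -2; next ((abs(-1) >= abs(aux)) and (min(aux, a) > (a + b))) evaluates to false; next aux becomes -15; next (min((b - aux), (aux - a)) == (b + aux)) evaluates to false; next aux becomes 3; next final value 3; compute2: aux becomes -2; next ((abs(-1) >= abs(aux)) and (min(aux, a) > (a + b))) evaluates to false; next cur becomes -10; next aux becomes -15; next (min((b - aux), (aux - a)) == (b + aux)) evaluates to false; next acc becomes -4; next val becomes 1; next aux becomes 3; next final value 3; agreement on 3.
Checked all 56 inputs in the declared domain: the outputs agree on every one.
verdict: equivalent


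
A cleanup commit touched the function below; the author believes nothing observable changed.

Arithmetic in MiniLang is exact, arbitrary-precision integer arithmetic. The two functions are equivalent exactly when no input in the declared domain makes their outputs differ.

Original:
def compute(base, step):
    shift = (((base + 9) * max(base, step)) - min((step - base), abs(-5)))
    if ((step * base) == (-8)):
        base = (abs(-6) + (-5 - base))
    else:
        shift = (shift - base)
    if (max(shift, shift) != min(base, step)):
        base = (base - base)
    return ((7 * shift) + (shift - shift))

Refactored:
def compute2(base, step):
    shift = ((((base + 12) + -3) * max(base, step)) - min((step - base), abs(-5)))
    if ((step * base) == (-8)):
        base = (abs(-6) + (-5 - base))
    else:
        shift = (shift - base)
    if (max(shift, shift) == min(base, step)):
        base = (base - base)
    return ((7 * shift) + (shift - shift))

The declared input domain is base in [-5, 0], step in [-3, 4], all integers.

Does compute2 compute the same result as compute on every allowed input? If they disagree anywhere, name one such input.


Equivalent. The one real change (`(max(shift, shift) != min(base, step))` became `(max(shift, shift) == min(base, step))`) has no effect anywhere in the declared ranges.
An exhaustive pass over the 48 declared inputs shows identical outputs.
Spot check at base=-4, step=2 — compute: shift=5, then ((step * base) == (-8)) is true, then base=5, then (max(shift, shift) != min(base, step)) is true, then base=0, then returns 35. compute2: shift=5, then ((step * base) == (-8)) is true, then base=5, then (max(shift, shift) == min(base, step)) is false, then returns 35. Both give 35.
verdict: equivalent


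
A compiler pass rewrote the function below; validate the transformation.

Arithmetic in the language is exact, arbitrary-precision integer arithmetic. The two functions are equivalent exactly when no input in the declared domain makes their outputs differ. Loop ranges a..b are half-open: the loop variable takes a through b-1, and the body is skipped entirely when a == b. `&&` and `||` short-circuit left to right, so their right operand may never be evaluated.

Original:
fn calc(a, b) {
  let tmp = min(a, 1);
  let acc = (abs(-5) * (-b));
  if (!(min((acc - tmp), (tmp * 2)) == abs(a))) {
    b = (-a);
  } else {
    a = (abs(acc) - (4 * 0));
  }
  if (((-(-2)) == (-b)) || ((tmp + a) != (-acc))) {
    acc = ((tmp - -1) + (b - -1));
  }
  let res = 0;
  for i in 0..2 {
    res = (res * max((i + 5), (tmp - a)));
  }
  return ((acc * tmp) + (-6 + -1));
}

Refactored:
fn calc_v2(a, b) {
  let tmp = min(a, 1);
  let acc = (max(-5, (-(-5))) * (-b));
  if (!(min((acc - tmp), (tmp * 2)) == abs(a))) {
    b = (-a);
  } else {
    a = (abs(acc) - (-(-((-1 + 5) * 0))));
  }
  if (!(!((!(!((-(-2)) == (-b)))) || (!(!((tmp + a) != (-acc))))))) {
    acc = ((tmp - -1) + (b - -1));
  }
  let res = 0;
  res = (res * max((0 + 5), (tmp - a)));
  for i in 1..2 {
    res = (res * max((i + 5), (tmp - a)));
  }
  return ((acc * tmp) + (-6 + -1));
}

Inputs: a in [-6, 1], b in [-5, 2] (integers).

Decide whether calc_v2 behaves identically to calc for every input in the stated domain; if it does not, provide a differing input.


The two versions differ — the changes include loop structure differs; also boolean connective usage differs; also constant usage differs; also statement counts differ; also min/max/abs usage differs; also arithmetic usage differs.
As a probe, take a=-5, b=1: calc runs tmp=-5, then acc=-5, then (!(min((acc - tmp), (tmp * 2)) == abs(a))) is true, then b=5, then (((-(-2)) == (-b)) || ((tmp + a) != (-acc))) is true, then acc=2, then res=0, then (i=0), then res=0, then (i=1), then res=0, then returns -17; calc_v2 runs tmp=-5, then acc=-5, then (!(min((acc - tmp), (tmp * 2)) == abs(a))) is true, then b=5, then (!(!((!(!((-(-2)) == (-b)))) || (!(!((tmp + a) != (-acc))))))) is true, then acc=2, then res=0, then res=0, then (i=1), then res=0, then returns -17; both end at -17.
Sweeping the whole domain (64 inputs) finds no disagreement.
verdict: equivalent


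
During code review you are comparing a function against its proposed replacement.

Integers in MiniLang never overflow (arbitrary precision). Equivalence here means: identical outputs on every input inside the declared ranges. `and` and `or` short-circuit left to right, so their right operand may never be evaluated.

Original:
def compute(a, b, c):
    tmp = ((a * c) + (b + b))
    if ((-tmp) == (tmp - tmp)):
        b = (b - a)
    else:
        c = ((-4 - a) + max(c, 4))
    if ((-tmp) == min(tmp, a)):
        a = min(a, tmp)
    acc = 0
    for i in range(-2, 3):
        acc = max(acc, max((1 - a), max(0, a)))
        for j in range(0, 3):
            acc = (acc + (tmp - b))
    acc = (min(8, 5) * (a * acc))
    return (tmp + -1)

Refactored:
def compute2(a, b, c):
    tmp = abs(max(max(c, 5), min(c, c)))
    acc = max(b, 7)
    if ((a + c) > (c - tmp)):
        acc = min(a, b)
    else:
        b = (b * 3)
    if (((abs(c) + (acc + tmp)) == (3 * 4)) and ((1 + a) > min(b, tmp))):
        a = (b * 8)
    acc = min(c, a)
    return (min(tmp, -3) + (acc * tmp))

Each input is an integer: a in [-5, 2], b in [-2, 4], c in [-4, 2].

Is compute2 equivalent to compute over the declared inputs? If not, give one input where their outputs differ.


Evaluate both at a=-5, b=-2, c=-4.
compute: tmp becomes 16; next ((-tmp) == (tmp - tmp)) evaluates to false; next c becomes 5; next ((-tmp) == min(tmp, a)) evaluates to false; next acc becomes 0; next at i=-2:; next acc becomes 6; next at j=0:; next acc becomes 24; next at j=1:; next acc becomes 42; next at j=2:; next acc becomes 60; next at i=-1:; next acc becomes 60; next at j=0:; next acc becomes 78; next at j=1:; next acc becomes 96; next at j=2:; next acc becomes 114; next at i=0:; next acc becomes 114; next at j=0:; next acc becomes 132; next at j=1:; next acc becomes 150; next at j=2:; next acc becomes 168; next at i=1:; next acc becomes 168; next at j=0:; next acc becomes 186; next at j=1:; next acc becomes 204; next at j=2:; next acc becomes 222; next at i=2:; next acc becomes 222; next at j=0:; next acc becomes 240; next at j=1:; next acc becomes 258; next at j=2:; next acc becomes 276; next acc becomes -6900; next final value 15
compute2: tmp becomes 5; next acc becomes 7; next ((a + c) > (c - tmp)) evaluates to false; next b becomes -6; next (((abs(c) + (acc + tmp)) == (3 * 4)) and ((1 + a) > min(b, tmp))) evaluates to false; next acc becomes -5; next final value -28
15 and -28 differ, so these are not the same function on this domain.
verdict: not equivalent; witness: a=-5, b=-2, c=-4


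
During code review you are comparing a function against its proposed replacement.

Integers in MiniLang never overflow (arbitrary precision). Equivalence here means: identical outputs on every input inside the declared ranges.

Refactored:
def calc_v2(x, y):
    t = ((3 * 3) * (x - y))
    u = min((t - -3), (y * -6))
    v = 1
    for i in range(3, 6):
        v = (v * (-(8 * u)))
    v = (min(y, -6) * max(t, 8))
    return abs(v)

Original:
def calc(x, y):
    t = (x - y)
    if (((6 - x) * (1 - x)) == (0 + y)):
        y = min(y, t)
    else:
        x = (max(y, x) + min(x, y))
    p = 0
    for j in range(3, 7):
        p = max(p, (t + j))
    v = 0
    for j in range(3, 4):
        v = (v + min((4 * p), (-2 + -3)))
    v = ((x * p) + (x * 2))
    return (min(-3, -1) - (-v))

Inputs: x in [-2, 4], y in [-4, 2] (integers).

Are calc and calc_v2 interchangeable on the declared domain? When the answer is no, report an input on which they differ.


Try x=-2, y=-4.
calc: t := 2 | (((6 - x) * (1 - x)) == (0 + y)): false | x := -6 | p := 0 | iter j=3: | p := 5 | iter j=4: | p := 6 | iter j=5: | p := 7 | iter j=6: | p := 8 | v := 0 | iter j=3: | v := -5 | v := -60 | result -63
calc_v2: t := 18 | u := 21 | v := 1 | iter i=3: | v := -168 | iter i=4: | v := 28224 | iter i=5: | v := -4741632 | v := -108 | result 108
-63 against 108: the behavior changed.
verdict: not equivalent; witness: x=-2, y=-4


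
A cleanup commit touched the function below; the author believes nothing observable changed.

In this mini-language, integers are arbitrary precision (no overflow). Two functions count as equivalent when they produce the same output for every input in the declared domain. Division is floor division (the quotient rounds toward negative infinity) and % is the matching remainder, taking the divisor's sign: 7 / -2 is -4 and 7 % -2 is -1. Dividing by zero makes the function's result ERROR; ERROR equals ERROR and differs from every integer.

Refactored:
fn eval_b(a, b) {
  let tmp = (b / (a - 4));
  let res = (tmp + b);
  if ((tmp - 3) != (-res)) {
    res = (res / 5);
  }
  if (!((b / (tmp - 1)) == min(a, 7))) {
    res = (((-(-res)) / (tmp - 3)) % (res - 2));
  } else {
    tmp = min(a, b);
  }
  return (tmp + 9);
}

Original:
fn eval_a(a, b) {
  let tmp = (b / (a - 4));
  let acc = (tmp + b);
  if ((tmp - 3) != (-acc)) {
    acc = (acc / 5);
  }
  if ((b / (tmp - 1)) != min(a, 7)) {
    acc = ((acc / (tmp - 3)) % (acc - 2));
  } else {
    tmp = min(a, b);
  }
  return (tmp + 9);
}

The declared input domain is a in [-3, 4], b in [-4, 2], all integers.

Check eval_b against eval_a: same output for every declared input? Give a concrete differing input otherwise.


Differences: comparison usage differs, local variable names differ, boolean connective usage differs — yet all 56 inputs agree.
verdict: equivalent


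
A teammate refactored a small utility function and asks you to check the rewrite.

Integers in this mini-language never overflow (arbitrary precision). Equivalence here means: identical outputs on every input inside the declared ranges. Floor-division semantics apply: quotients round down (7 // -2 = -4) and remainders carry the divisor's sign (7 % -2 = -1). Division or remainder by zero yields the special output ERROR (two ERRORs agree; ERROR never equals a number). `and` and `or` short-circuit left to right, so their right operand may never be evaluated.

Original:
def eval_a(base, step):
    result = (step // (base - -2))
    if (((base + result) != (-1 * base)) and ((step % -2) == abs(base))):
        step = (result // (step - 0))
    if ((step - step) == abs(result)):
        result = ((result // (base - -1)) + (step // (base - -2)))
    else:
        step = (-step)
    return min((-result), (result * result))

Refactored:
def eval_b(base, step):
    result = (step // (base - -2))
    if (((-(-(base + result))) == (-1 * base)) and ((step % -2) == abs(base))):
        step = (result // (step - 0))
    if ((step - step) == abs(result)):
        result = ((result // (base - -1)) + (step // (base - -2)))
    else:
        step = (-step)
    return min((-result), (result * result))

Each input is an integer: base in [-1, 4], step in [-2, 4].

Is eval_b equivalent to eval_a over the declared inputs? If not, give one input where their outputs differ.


Evaluate both at base=0, step=0.
eval_a: result becomes 0; next (((base + result) != (-1 * base)) and ((step % -2) == abs(base))) evaluates to false; next ((step - step) == abs(result)) evaluates to true; next result becomes 0; next final value 0
eval_b: result becomes 0; next (((-(-(base + result))) == (-1 * base)) and ((step % -2) == abs(base))) evaluates to true; next hits division by zero so the output is ERROR
0 vs ERROR — the two versions disagree here.
verdict: not equivalent; witness: base=0, step=0


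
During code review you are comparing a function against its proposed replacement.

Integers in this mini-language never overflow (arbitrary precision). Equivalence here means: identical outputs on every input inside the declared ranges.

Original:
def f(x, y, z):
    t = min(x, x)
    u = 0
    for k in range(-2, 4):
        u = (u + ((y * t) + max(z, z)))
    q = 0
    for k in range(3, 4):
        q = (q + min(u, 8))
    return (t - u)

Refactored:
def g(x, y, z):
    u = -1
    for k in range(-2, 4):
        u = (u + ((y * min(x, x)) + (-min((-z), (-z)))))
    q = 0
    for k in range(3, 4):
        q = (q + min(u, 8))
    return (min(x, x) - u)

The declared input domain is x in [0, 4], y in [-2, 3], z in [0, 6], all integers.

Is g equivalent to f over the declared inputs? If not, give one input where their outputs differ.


Run the pair on x=0, y=-2, z=0.
f: t = 0; u = 0; [k=-2]; u = 0; [k=-1]; u = 0; [k=0]; u = 0; [k=1]; u = 0; [k=2]; u = 0; [k=3]; u = 0; q = 0; [k=3]; q = 0; return 0
g: u = -1; [k=-2]; u = -1; [k=-1]; u = -1; [k=0]; u = -1; [k=1]; u = -1; [k=2]; u = -1; [k=3]; u = -1; q = 0; [k=3]; q = -1; return 1
0 against 1: the behavior changed.
verdict: not equivalent; witness: x=0, y=-2, z=0


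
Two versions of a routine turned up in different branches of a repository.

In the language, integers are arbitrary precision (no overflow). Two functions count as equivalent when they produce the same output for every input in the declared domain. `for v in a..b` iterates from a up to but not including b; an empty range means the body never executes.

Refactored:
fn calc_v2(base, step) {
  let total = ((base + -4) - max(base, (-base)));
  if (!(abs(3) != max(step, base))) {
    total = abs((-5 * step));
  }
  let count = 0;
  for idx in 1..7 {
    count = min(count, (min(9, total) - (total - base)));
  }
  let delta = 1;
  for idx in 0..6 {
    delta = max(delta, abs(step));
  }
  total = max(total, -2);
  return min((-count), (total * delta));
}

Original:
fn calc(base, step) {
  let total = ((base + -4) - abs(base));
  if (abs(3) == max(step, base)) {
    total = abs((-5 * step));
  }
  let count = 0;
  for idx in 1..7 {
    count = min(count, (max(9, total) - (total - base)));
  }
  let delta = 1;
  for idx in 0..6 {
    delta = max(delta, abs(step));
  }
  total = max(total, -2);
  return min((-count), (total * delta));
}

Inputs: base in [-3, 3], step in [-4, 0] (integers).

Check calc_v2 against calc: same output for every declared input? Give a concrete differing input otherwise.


Input base=3, step=-4: 0 from calc versus 8 from calc_v2.
verdict: not equivalent; witness: base=3, step=-4


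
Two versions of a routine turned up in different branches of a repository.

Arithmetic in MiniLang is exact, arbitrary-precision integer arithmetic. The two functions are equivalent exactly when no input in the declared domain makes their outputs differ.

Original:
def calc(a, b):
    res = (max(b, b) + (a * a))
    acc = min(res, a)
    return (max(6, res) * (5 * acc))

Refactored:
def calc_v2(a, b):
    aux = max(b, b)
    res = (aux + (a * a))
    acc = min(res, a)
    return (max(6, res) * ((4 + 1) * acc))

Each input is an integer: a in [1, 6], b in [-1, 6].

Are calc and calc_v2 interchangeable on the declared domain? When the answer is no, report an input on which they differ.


Comparing the listings, the differences include: constant usage differs; and statement counts differ; and local variable names differ; and arithmetic usage differs.
As a probe, take a=6, b=4: calc runs res becomes 40; next acc becomes 6; next final value 1200; calc_v2 runs aux becomes 4; next res becomes 40; next acc becomes 6; next final value 1200; both end at 1200.
Across all 48 domain points the two functions coincide.
verdict: equivalent


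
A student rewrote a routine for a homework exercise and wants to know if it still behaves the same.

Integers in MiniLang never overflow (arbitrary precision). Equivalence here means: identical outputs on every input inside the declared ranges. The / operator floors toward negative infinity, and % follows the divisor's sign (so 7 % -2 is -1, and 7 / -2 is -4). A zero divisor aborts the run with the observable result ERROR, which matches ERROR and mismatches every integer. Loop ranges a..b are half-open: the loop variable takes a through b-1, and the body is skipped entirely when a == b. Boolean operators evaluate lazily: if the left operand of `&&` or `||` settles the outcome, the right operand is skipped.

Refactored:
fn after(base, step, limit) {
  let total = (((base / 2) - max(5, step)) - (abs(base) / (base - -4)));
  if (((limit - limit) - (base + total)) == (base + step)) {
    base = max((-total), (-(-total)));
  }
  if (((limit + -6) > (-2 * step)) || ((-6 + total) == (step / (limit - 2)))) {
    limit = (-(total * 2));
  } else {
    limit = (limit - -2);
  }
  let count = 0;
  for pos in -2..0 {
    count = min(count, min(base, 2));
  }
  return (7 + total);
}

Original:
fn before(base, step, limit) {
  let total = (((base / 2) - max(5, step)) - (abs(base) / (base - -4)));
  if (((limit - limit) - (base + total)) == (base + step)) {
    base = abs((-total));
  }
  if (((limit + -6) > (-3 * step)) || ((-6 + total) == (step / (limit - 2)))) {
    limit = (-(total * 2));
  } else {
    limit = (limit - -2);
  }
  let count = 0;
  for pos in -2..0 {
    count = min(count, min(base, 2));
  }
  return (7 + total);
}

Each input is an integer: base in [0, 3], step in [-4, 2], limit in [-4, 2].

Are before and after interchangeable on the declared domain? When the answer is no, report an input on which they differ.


Evaluate both at base=0, step=2, limit=2.
before: total := -5 | (((limit - limit) - (base + total)) == (base + step)): false | (((limit + -6) > (-3 * step)) || ((-6 + total) == (step / (limit - 2)))): true | limit := 10 | count := 0 | iter pos=-2: | count := 0 | iter pos=-1: | count := 0 | result 2
after: total := -5 | (((limit - limit) - (base + total)) == (base + step)): false | divide-by-zero, output ERROR
2 and ERROR differ, so these are not the same function on this domain.
verdict: not equivalent; witness: base=0, step=2, limit=2


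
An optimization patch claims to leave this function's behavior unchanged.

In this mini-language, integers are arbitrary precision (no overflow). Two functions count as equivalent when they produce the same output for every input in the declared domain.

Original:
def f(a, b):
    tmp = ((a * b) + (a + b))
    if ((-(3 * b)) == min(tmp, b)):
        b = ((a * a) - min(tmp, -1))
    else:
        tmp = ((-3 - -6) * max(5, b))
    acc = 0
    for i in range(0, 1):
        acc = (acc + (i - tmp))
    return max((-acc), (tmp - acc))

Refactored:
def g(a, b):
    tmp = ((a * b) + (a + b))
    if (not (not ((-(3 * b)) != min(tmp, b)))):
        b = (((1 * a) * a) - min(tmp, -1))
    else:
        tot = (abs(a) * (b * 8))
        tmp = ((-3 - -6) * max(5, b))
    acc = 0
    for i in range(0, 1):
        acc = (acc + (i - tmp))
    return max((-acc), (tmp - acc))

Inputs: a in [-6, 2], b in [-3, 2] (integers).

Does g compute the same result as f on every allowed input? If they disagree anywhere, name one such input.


Take a=-6, b=-3.
f: tmp becomes 9; next ((-(3 * b)) == min(tmp, b)) evaluates to false; next tmp becomes 15; next acc becomes 0; next at i=0:; next acc becomes -15; next final value 30
g: tmp becomes 9; next (not (not ((-(3 * b)) != min(tmp, b)))) evaluates to true; next b becomes 37; next acc becomes 0; next at i=0:; next acc becomes -9; next final value 18
30 vs 18 — the two versions disagree here.
verdict: not equivalent; witness: a=-6, b=-3


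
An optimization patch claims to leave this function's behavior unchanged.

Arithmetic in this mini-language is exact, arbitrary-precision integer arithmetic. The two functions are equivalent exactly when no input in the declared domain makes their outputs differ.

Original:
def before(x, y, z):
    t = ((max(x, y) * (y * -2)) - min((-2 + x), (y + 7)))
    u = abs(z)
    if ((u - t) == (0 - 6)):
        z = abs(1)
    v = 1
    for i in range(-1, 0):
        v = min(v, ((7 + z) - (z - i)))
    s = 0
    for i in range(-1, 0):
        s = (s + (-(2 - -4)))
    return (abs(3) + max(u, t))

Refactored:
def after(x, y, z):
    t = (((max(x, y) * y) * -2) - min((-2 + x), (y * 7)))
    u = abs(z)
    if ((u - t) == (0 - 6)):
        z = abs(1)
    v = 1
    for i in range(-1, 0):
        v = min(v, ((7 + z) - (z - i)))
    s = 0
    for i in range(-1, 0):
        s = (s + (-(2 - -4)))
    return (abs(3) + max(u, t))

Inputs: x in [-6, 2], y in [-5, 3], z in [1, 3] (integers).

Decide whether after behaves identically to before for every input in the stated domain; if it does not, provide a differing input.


Try x=-6, y=-3, z=1.
before: t = -10; u = 1; ((u - t) == (0 - 6)) -> false; v = 1; [i=-1]; v = 1; s = 0; [i=-1]; s = -6; return 4
after: t = 3; u = 1; ((u - t) == (0 - 6)) -> false; v = 1; [i=-1]; v = 1; s = 0; [i=-1]; s = -6; return 6
4 against 6: the behavior changed.
verdict: not equivalent; witness: x=-6, y=-3, z=1
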